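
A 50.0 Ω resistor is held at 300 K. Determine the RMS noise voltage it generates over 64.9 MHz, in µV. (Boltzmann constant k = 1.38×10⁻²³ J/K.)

7.33 µV

V_n = √(4kTRB)
4kTRB = 4 × 1.38×10⁻²³ × 300 × 5.00×10¹ × 6.49×10⁷ = 5.37×10⁻¹¹ V²
V_n = √(5.37×10⁻¹¹) = 7.33×10⁻⁶ V = 7.33 µV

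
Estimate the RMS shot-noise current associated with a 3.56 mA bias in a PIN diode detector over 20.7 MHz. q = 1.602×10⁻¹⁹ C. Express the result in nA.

154 nA

I_n = √(2qI·B)
2qI·B = 2 × 1.602×10⁻¹⁹ × 3.56×10⁻³ × 2.07×10⁷ = 2.36×10⁻¹⁴ A²
I_n = √(2.36×10⁻¹⁴) = 1.54×10⁻⁷ A = 154 nA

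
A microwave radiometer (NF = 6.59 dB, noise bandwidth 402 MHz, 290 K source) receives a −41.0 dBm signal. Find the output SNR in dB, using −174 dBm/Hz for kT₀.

Noise floor: N = −174 + 10 log₁₀(B) + NF
10 log₁₀(4.02×10⁸) = 86.04 dB
N = −174 + 86.04 + 6.59 = −81.37 dBm
SNR = P_sig − N = −41.0 − (−81.37) = 40.37 dB → 40.4 dB

40.4 dB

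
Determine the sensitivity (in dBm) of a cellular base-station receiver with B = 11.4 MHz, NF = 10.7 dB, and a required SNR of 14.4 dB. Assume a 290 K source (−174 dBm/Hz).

Sensitivity = −174 + 10 log₁₀(B) + NF + SNR_min
= −174 + 70.57 + 10.7 + 14.4
= −78.33 dBm → −78.3 dBm

−78.3 dBm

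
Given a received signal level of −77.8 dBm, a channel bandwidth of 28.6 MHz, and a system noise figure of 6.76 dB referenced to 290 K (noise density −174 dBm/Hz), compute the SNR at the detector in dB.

14.9 dB

Noise floor: N = −174 + 10 log₁₀(B) + NF
10 log₁₀(2.86×10⁷) = 74.56 dB
N = −174 + 74.56 + 6.76 = −92.68 dBm
SNR = P_sig − N = −77.8 − (−92.68) = 14.88 dB → 14.9 dB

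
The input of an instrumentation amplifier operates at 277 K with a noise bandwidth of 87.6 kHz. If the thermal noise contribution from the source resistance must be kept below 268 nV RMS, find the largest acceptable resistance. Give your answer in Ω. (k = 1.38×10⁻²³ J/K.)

Johnson–Nyquist: V_n = √(4kTRB) ⇒ R = V_n² / (4kTB)
4kTB = 4 × 1.38×10⁻²³ × 277 × 8.76×10⁴ = 1.34×10⁻¹⁵
R = (2.68×10⁻⁷)² / 1.34×10⁻¹⁵ = 5.36×10¹ Ω = 53.6 Ω

53.6 Ω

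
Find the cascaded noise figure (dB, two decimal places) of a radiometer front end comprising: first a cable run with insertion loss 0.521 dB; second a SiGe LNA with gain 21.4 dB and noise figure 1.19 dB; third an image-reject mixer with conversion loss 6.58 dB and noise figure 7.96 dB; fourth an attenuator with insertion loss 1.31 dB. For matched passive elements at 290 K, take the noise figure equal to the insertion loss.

Convert to linear (a loss of L dB is a gain of −L dB): F_i = 10^(NF_i/10), G_i = 10^(G_i,dB/10)
  Stage 1: F_1 = 10^(0.521/10) = 1.127, G_1 = 10^(−0.521/10) = 0.8870
  Stage 2: F_2 = 10^(1.19/10) = 1.315, G_2 = 10^(21.4/10) = 138.0
  Stage 3: F_3 = 10^(7.96/10) = 6.252, G_3 = 10^(−6.58/10) = 0.2198
  Stage 4: F_4 = 10^(1.31/10) = 1.352, G_4 = 10^(−1.31/10) = 0.7396
Friis cascade:
  F = 1.127 + (1.315 − 1)/0.8870 + (6.252 − 1)/122.4 + (1.352 − 1)/26.91 = 1.539
NF = 10 log₁₀(1.539) = 1.87 dB

1.87 dB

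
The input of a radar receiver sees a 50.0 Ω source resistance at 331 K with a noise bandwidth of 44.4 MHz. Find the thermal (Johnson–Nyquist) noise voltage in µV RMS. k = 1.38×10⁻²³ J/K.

V_n = √(4kTRB)
4kTRB = 4 × 1.38×10⁻²³ × 331 × 5.00×10¹ × 4.44×10⁷ = 4.06×10⁻¹¹ V²
V_n = √(4.06×10⁻¹¹) = 6.37×10⁻⁶ V = 6.37 µV

6.37 µV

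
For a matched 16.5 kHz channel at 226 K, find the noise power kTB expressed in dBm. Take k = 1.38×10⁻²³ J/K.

−132.9 dBm

P_n = kTB = 1.38×10⁻²³ × 226 × 1.65×10⁴ = 5.15×10⁻¹⁷ W
In dBm: 10 log₁₀(5.15×10⁻¹⁷ / 10⁻³) = −132.9 dBm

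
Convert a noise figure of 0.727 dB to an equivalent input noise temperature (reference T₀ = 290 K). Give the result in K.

F = 10^(0.727/10) = 1.18222
T_e = (F − 1)·T₀ = (1.18222 − 1) × 290 = 52.8 K

52.8 K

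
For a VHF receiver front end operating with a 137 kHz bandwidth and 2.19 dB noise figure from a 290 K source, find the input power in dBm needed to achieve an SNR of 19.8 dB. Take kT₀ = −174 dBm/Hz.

−100.6 dBm

Sensitivity = −174 + 10 log₁₀(B) + NF + SNR_min
= −174 + 51.37 + 2.19 + 19.8
= −100.64 dBm → −100.6 dBm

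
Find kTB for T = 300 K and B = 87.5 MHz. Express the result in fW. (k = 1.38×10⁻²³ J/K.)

362 fW

P_n = kTB = 1.38×10⁻²³ × 300 × 8.75×10⁷ = 3.62×10⁻¹³ W = 362 fW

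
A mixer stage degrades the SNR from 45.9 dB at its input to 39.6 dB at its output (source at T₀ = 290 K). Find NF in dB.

NF (dB) = SNR_in(dB) − SNR_out(dB) when the source is at T₀
NF = 45.9 − 39.6 = 6.3 dB

6.3 dB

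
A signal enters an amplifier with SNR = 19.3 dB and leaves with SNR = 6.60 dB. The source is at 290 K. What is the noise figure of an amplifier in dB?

NF (dB) = SNR_in(dB) − SNR_out(dB) when the source is at T₀
NF = 19.3 − 6.60 = 12.70 dB

12.70 dB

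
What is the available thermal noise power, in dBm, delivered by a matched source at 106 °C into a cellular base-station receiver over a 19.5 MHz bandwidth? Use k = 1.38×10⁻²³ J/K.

−99.9 dBm

T = 106 °C + 273.15 = 379.15 K
P_n = kTB = 1.38×10⁻²³ × 379.15 × 1.95×10⁷ = 1.02×10⁻¹³ W
In dBm: 10 log₁₀(1.02×10⁻¹³ / 10⁻³) = −99.9 dBm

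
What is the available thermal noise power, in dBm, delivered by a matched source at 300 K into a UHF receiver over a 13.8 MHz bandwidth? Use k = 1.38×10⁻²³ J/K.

P_n = kTB = 1.38×10⁻²³ × 300 × 1.38×10⁷ = 5.71×10⁻¹⁴ W
In dBm: 10 log₁₀(5.71×10⁻¹⁴ / 10⁻³) = −102.4 dBm

−102.4 dBm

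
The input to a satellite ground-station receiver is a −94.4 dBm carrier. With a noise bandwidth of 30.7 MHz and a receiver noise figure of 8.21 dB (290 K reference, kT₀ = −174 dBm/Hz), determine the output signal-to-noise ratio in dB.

Noise floor: N = −174 + 10 log₁₀(B) + NF
10 log₁₀(3.07×10⁷) = 74.87 dB
N = −174 + 74.87 + 8.21 = −90.92 dBm
SNR = P_sig − N = −94.4 − (−90.92) = −3.48 dB → −3.5 dB

−3.5 dB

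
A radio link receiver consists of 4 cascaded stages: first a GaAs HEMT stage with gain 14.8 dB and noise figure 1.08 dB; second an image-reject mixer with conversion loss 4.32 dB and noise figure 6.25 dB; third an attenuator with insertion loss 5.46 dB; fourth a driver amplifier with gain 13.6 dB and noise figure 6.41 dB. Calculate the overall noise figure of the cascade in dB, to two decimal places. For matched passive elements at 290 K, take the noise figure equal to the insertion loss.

Convert to linear (a loss of L dB is a gain of −L dB): F_i = 10^(NF_i/10), G_i = 10^(G_i,dB/10)
  Stage 1: F_1 = 10^(1.08/10) = 1.282, G_1 = 10^(14.8/10) = 30.20
  Stage 2: F_2 = 10^(6.25/10) = 4.217, G_2 = 10^(−4.32/10) = 0.3698
  Stage 3: F_3 = 10^(5.46/10) = 3.516, G_3 = 10^(−5.46/10) = 0.2844
  Stage 4: F_4 = 10^(6.41/10) = 4.375, G_4 = 10^(13.6/10) = 22.91
Friis cascade:
  F = 1.282 + (4.217 − 1)/30.20 + (3.516 − 1)/11.17 + (4.375 − 1)/3.177 = 2.677
NF = 10 log₁₀(2.677) = 4.28 dB

4.28 dB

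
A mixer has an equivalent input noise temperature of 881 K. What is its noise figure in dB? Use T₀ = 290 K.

F = 1 + T_e/T₀ = 1 + 881/290 = 4.03793
NF = 10 log₁₀(4.03793) = 6.06 dB

6.06 dB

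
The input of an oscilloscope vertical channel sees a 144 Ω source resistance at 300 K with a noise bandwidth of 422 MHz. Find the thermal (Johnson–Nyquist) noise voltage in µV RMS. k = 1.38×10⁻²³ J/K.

31.7 µV

V_n = √(4kTRB)
4kTRB = 4 × 1.38×10⁻²³ × 300 × 1.44×10² × 4.22×10⁸ = 1.01×10⁻⁹ V²
V_n = √(1.01×10⁻⁹) = 3.17×10⁻⁵ V = 31.7 µV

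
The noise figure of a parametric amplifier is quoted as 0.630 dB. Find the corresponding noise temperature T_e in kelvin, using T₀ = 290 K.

F = 10^(0.630/10) = 1.15611
T_e = (F − 1)·T₀ = (1.15611 − 1) × 290 = 45.3 K

45.3 K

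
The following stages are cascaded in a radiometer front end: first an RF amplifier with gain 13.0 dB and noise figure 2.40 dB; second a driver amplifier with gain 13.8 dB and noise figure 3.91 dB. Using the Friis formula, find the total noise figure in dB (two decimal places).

Convert to linear (a loss of L dB is a gain of −L dB): F_i = 10^(NF_i/10), G_i = 10^(G_i,dB/10)
  Stage 1: F_1 = 10^(2.40/10) = 1.738, G_1 = 10^(13.0/10) = 19.95
  Stage 2: F_2 = 10^(3.91/10) = 2.460, G_2 = 10^(13.8/10) = 23.99
Friis cascade:
  F = 1.738 + (2.460 − 1)/19.95 = 1.811
NF = 10 log₁₀(1.811) = 2.58 dB

2.58 dB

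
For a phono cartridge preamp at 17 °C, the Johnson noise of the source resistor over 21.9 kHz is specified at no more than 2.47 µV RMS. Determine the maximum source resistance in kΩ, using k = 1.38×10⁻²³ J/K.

T = 17 °C + 273.15 = 290.15 K
Johnson–Nyquist: V_n = √(4kTRB) ⇒ R = V_n² / (4kTB)
4kTB = 4 × 1.38×10⁻²³ × 290.15 × 2.19×10⁴ = 3.51×10⁻¹⁶
R = (2.47×10⁻⁶)² / 3.51×10⁻¹⁶ = 1.74×10⁴ Ω = 17.4 kΩ

17.4 kΩ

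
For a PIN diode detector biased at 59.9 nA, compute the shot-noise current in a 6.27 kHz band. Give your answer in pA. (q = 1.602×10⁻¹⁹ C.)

I_n = √(2qI·B)
2qI·B = 2 × 1.602×10⁻¹⁹ × 5.99×10⁻⁸ × 6.27×10³ = 1.20×10⁻²² A²
I_n = √(1.20×10⁻²²) = 1.10×10⁻¹¹ A = 11.0 pA

11.0 pA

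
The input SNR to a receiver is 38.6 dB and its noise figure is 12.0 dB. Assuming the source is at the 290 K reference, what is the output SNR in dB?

By definition F = SNR_in/SNR_out, so in dB: SNR_out = SNR_in − NF
SNR_out = 38.6 − 12.0 = 26.6 dB

26.6 dB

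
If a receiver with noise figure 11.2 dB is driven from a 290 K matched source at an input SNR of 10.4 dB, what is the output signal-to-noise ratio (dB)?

By definition F = SNR_in/SNR_out, so in dB: SNR_out = SNR_in − NF
SNR_out = 10.4 − 11.2 = −0.8 dB

−0.8 dB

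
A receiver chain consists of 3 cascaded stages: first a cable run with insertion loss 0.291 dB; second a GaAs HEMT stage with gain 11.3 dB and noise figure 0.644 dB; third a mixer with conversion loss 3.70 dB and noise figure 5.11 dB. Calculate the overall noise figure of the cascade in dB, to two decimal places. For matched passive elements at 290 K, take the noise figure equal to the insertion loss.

1.52 dB

Convert to linear (a loss of L dB is a gain of −L dB): F_i = 10^(NF_i/10), G_i = 10^(G_i,dB/10)
  Stage 1: F_1 = 10^(0.291/10) = 1.069, G_1 = 10^(−0.291/10) = 0.9352
  Stage 2: F_2 = 10^(0.644/10) = 1.160, G_2 = 10^(11.3/10) = 13.49
  Stage 3: F_3 = 10^(5.11/10) = 3.243, G_3 = 10^(−3.70/10) = 0.4266
Friis cascade:
  F = 1.069 + (1.160 − 1)/0.9352 + (3.243 − 1)/12.62 = 1.418
NF = 10 log₁₀(1.418) = 1.52 dB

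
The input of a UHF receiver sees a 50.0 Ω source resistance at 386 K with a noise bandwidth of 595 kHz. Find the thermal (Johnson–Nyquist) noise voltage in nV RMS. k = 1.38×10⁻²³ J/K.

796 nV

V_n = √(4kTRB)
4kTRB = 4 × 1.38×10⁻²³ × 386 × 5.00×10¹ × 5.95×10⁵ = 6.34×10⁻¹³ V²
V_n = √(6.34×10⁻¹³) = 7.96×10⁻⁷ V = 796 nV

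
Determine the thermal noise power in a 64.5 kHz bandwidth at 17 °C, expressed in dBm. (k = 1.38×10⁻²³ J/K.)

T = 17 °C + 273.15 = 290.15 K
P_n = kTB = 1.38×10⁻²³ × 290.15 × 6.45×10⁴ = 2.58×10⁻¹⁶ W
In dBm: 10 log₁₀(2.58×10⁻¹⁶ / 10⁻³) = −125.9 dBm

−125.9 dBm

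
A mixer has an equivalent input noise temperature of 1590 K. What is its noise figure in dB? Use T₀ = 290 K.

8.12 dB

F = 1 + T_e/T₀ = 1 + 1590/290 = 6.48276
NF = 10 log₁₀(6.48276) = 8.12 dB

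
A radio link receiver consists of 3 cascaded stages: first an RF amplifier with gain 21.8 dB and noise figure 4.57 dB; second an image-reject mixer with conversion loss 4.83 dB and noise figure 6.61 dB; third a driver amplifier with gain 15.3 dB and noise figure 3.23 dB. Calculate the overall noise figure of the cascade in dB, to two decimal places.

4.64 dB

Convert to linear (a loss of L dB is a gain of −L dB): F_i = 10^(NF_i/10), G_i = 10^(G_i,dB/10)
  Stage 1: F_1 = 10^(4.57/10) = 2.864, G_1 = 10^(21.8/10) = 151.4
  Stage 2: F_2 = 10^(6.61/10) = 4.581, G_2 = 10^(−4.83/10) = 0.3289
  Stage 3: F_3 = 10^(3.23/10) = 2.104, G_3 = 10^(15.3/10) = 33.88
Friis cascade:
  F = 2.864 + (4.581 − 1)/151.4 + (2.104 − 1)/49.77 = 2.910
NF = 10 log₁₀(2.910) = 4.64 dB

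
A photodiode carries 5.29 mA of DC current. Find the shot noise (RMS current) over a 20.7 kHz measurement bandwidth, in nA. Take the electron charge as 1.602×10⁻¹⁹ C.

5.92 nA

I_n = √(2qI·B)
2qI·B = 2 × 1.602×10⁻¹⁹ × 5.29×10⁻³ × 2.07×10⁴ = 3.51×10⁻¹⁷ A²
I_n = √(3.51×10⁻¹⁷) = 5.92×10⁻⁹ A = 5.92 nA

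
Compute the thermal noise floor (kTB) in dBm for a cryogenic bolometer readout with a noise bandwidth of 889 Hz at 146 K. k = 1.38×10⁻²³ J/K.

P_n = kTB = 1.38×10⁻²³ × 146 × 8.89×10² = 1.79×10⁻¹⁸ W
In dBm: 10 log₁₀(1.79×10⁻¹⁸ / 10⁻³) = −147.5 dBm

−147.5 dBm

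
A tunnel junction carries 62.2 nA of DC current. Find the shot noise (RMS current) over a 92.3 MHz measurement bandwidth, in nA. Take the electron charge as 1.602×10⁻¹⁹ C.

I_n = √(2qI·B)
2qI·B = 2 × 1.602×10⁻¹⁹ × 6.22×10⁻⁸ × 9.23×10⁷ = 1.84×10⁻¹⁸ A²
I_n = √(1.84×10⁻¹⁸) = 1.36×10⁻⁹ A = 1.36 nA

1.36 nA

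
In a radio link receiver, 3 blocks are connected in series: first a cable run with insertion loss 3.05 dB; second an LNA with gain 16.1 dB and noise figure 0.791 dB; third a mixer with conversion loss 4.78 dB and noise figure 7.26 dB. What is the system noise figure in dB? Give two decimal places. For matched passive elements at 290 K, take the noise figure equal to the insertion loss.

4.21 dB

Convert to linear (a loss of L dB is a gain of −L dB): F_i = 10^(NF_i/10), G_i = 10^(G_i,dB/10)
  Stage 1: F_1 = 10^(3.05/10) = 2.018, G_1 = 10^(−3.05/10) = 0.4955
  Stage 2: F_2 = 10^(0.791/10) = 1.200, G_2 = 10^(16.1/10) = 40.74
  Stage 3: F_3 = 10^(7.26/10) = 5.321, G_3 = 10^(−4.78/10) = 0.3327
Friis cascade:
  F = 2.018 + (1.200 − 1)/0.4955 + (5.321 − 1)/20.18 = 2.636
NF = 10 log₁₀(2.636) = 4.21 dB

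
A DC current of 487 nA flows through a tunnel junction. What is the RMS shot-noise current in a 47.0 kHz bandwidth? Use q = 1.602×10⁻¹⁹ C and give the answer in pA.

85.6 pA

I_n = √(2qI·B)
2qI·B = 2 × 1.602×10⁻¹⁹ × 4.87×10⁻⁷ × 4.70×10⁴ = 7.33×10⁻²¹ A²
I_n = √(7.33×10⁻²¹) = 8.56×10⁻¹¹ A = 85.6 pA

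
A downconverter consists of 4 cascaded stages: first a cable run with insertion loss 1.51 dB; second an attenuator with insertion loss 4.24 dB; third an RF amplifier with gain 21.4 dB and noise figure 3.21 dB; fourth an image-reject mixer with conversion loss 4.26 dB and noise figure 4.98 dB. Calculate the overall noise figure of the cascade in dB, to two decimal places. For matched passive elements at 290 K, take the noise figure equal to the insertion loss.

Convert to linear (a loss of L dB is a gain of −L dB): F_i = 10^(NF_i/10), G_i = 10^(G_i,dB/10)
  Stage 1: F_1 = 10^(1.51/10) = 1.416, G_1 = 10^(−1.51/10) = 0.7063
  Stage 2: F_2 = 10^(4.24/10) = 2.655, G_2 = 10^(−4.24/10) = 0.3767
  Stage 3: F_3 = 10^(3.21/10) = 2.094, G_3 = 10^(21.4/10) = 138.0
  Stage 4: F_4 = 10^(4.98/10) = 3.148, G_4 = 10^(−4.26/10) = 0.3750
Friis cascade:
  F = 1.416 + (2.655 − 1)/0.7063 + (2.094 − 1)/0.2661 + (3.148 − 1)/36.73 = 7.929
NF = 10 log₁₀(7.929) = 8.99 dB

8.99 dB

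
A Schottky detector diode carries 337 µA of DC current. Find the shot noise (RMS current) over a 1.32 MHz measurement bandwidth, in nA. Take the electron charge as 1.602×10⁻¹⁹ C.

11.9 nA

I_n = √(2qI·B)
2qI·B = 2 × 1.602×10⁻¹⁹ × 3.37×10⁻⁴ × 1.32×10⁶ = 1.43×10⁻¹⁶ A²
I_n = √(1.43×10⁻¹⁶) = 1.19×10⁻⁸ A = 11.9 nA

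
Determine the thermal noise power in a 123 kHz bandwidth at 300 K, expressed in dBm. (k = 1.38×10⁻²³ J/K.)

P_n = kTB = 1.38×10⁻²³ × 300 × 1.23×10⁵ = 5.09×10⁻¹⁶ W
In dBm: 10 log₁₀(5.09×10⁻¹⁶ / 10⁻³) = −122.9 dBm

−122.9 dBm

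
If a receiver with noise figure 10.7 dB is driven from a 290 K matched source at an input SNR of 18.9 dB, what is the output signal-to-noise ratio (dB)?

By definition F = SNR_in/SNR_out, so in dB: SNR_out = SNR_in − NF
SNR_out = 18.9 − 10.7 = 8.2 dB

8.2 dB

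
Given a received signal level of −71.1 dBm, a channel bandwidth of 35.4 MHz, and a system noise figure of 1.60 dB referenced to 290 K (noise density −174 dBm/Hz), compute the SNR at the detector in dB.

25.8 dB

Noise floor: N = −174 + 10 log₁₀(B) + NF
10 log₁₀(3.54×10⁷) = 75.49 dB
N = −174 + 75.49 + 1.60 = −96.91 dBm
SNR = P_sig − N = −71.1 − (−96.91) = 25.81 dB → 25.8 dB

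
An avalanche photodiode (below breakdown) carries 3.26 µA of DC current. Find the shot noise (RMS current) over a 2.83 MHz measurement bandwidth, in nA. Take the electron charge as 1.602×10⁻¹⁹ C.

1.72 nA

I_n = √(2qI·B)
2qI·B = 2 × 1.602×10⁻¹⁹ × 3.26×10⁻⁶ × 2.83×10⁶ = 2.96×10⁻¹⁸ A²
I_n = √(2.96×10⁻¹⁸) = 1.72×10⁻⁹ A = 1.72 nA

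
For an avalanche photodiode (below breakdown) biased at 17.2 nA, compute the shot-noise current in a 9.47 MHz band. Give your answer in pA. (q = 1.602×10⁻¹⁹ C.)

I_n = √(2qI·B)
2qI·B = 2 × 1.602×10⁻¹⁹ × 1.72×10⁻⁸ × 9.47×10⁶ = 5.22×10⁻²⁰ A²
I_n = √(5.22×10⁻²⁰) = 2.28×10⁻¹⁰ A = 228 pA

228 pA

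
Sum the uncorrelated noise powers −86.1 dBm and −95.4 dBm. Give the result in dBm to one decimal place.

−85.6 dBm

Convert to linear, add, convert back:
P₁ = 2.45×10⁻¹² W, P₂ = 2.88×10⁻¹³ W
P_tot = 2.74×10⁻¹² W → 10 log₁₀(P_tot / 10⁻³) = −85.6 dBm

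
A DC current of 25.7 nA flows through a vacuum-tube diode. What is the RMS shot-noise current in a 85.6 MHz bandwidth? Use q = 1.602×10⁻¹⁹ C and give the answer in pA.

840 pA

I_n = √(2qI·B)
2qI·B = 2 × 1.602×10⁻¹⁹ × 2.57×10⁻⁸ × 8.56×10⁷ = 7.05×10⁻¹⁹ A²
I_n = √(7.05×10⁻¹⁹) = 8.40×10⁻¹⁰ A = 840 pA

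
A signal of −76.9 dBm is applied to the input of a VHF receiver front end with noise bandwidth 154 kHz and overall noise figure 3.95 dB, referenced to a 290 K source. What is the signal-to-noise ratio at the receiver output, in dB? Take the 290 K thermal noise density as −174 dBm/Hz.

41.3 dB

Noise floor: N = −174 + 10 log₁₀(B) + NF
10 log₁₀(1.54×10⁵) = 51.88 dB
N = −174 + 51.88 + 3.95 = −118.17 dBm
SNR = P_sig − N = −76.9 − (−118.17) = 41.27 dB → 41.3 dB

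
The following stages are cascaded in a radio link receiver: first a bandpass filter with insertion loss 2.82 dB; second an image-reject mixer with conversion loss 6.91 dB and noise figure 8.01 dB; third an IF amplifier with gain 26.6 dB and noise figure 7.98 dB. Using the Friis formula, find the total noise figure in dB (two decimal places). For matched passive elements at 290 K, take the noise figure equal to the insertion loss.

17.90 dB

Convert to linear (a loss of L dB is a gain of −L dB): F_i = 10^(NF_i/10), G_i = 10^(G_i,dB/10)
  Stage 1: F_1 = 10^(2.82/10) = 1.914, G_1 = 10^(−2.82/10) = 0.5224
  Stage 2: F_2 = 10^(8.01/10) = 6.324, G_2 = 10^(−6.91/10) = 0.2037
  Stage 3: F_3 = 10^(7.98/10) = 6.281, G_3 = 10^(26.6/10) = 457.1
Friis cascade:
  F = 1.914 + (6.324 − 1)/0.5224 + (6.281 − 1)/0.1064 = 61.73
NF = 10 log₁₀(61.73) = 17.90 dB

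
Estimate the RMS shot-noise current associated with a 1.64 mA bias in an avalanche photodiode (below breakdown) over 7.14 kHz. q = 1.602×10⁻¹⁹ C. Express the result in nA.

I_n = √(2qI·B)
2qI·B = 2 × 1.602×10⁻¹⁹ × 1.64×10⁻³ × 7.14×10³ = 3.75×10⁻¹⁸ A²
I_n = √(3.75×10⁻¹⁸) = 1.94×10⁻⁹ A = 1.94 nA

1.94 nA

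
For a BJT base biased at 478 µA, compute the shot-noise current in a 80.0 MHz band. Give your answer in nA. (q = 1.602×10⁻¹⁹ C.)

I_n = √(2qI·B)
2qI·B = 2 × 1.602×10⁻¹⁹ × 4.78×10⁻⁴ × 8.00×10⁷ = 1.23×10⁻¹⁴ A²
I_n = √(1.23×10⁻¹⁴) = 1.11×10⁻⁷ A = 111 nA

111 nA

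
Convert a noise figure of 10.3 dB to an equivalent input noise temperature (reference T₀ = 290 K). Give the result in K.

F = 10^(10.3/10) = 10.7152
T_e = (F − 1)·T₀ = (10.7152 − 1) × 290 = 2817 K

2817 K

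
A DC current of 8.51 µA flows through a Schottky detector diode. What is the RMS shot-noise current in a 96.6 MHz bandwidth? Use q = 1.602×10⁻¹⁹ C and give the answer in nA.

16.2 nA

I_n = √(2qI·B)
2qI·B = 2 × 1.602×10⁻¹⁹ × 8.51×10⁻⁶ × 9.66×10⁷ = 2.63×10⁻¹⁶ A²
I_n = √(2.63×10⁻¹⁶) = 1.62×10⁻⁸ A = 16.2 nA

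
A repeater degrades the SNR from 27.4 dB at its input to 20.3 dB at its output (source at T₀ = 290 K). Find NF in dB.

7.1 dB

NF (dB) = SNR_in(dB) − SNR_out(dB) when the source is at T₀
NF = 27.4 − 20.3 = 7.1 dB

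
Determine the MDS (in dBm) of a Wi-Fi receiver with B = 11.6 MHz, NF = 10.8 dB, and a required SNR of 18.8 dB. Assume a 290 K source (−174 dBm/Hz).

−73.8 dBm

Sensitivity = −174 + 10 log₁₀(B) + NF + SNR_min
= −174 + 70.64 + 10.8 + 18.8
= −73.76 dBm → −73.8 dBm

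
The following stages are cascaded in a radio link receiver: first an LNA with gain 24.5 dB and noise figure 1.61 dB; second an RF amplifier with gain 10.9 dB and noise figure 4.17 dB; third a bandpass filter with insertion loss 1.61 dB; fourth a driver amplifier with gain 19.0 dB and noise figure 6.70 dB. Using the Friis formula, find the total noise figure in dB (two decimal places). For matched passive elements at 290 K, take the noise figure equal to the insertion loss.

Convert to linear (a loss of L dB is a gain of −L dB): F_i = 10^(NF_i/10), G_i = 10^(G_i,dB/10)
  Stage 1: F_1 = 10^(1.61/10) = 1.449, G_1 = 10^(24.5/10) = 281.8
  Stage 2: F_2 = 10^(4.17/10) = 2.612, G_2 = 10^(10.9/10) = 12.30
  Stage 3: F_3 = 10^(1.61/10) = 1.449, G_3 = 10^(−1.61/10) = 0.6902
  Stage 4: F_4 = 10^(6.70/10) = 4.677, G_4 = 10^(19.0/10) = 79.43
Friis cascade:
  F = 1.449 + (2.612 − 1)/281.8 + (1.449 − 1)/3467 + (4.677 − 1)/2393 = 1.456
NF = 10 log₁₀(1.456) = 1.63 dB

1.63 dB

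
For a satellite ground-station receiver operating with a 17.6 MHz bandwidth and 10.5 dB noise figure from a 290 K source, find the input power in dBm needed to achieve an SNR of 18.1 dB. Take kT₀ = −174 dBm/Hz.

Sensitivity = −174 + 10 log₁₀(B) + NF + SNR_min
= −174 + 72.46 + 10.5 + 18.1
= −72.94 dBm → −72.9 dBm

−72.9 dBm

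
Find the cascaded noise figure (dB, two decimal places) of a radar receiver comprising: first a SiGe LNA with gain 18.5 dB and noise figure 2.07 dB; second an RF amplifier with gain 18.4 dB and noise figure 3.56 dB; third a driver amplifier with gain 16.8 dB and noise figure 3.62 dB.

Convert to linear (a loss of L dB is a gain of −L dB): F_i = 10^(NF_i/10), G_i = 10^(G_i,dB/10)
  Stage 1: F_1 = 10^(2.07/10) = 1.611, G_1 = 10^(18.5/10) = 70.79
  Stage 2: F_2 = 10^(3.56/10) = 2.270, G_2 = 10^(18.4/10) = 69.18
  Stage 3: F_3 = 10^(3.62/10) = 2.301, G_3 = 10^(16.8/10) = 47.86
Friis cascade:
  F = 1.611 + (2.270 − 1)/70.79 + (2.301 − 1)/4898 = 1.629
NF = 10 log₁₀(1.629) = 2.12 dB

2.12 dB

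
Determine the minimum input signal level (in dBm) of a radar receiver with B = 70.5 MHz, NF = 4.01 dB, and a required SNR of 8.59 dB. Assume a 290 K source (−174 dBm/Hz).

Sensitivity = −174 + 10 log₁₀(B) + NF + SNR_min
= −174 + 78.48 + 4.01 + 8.59
= −82.92 dBm → −82.9 dBm

−82.9 dBm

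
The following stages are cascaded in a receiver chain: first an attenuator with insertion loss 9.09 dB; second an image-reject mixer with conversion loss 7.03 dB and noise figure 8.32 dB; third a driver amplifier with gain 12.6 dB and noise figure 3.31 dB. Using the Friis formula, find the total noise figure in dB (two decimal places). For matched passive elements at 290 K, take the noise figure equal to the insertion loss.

20.08 dB

Convert to linear (a loss of L dB is a gain of −L dB): F_i = 10^(NF_i/10), G_i = 10^(G_i,dB/10)
  Stage 1: F_1 = 10^(9.09/10) = 8.110, G_1 = 10^(−9.09/10) = 0.1233
  Stage 2: F_2 = 10^(8.32/10) = 6.792, G_2 = 10^(−7.03/10) = 0.1982
  Stage 3: F_3 = 10^(3.31/10) = 2.143, G_3 = 10^(12.6/10) = 18.20
Friis cascade:
  F = 8.110 + (6.792 − 1)/0.1233 + (2.143 − 1)/0.02443 = 101.9
NF = 10 log₁₀(101.9) = 20.08 dB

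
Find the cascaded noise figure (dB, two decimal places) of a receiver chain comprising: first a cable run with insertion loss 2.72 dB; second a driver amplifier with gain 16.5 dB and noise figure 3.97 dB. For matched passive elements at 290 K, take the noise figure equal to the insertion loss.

6.69 dB

Convert to linear (a loss of L dB is a gain of −L dB): F_i = 10^(NF_i/10), G_i = 10^(G_i,dB/10)
  Stage 1: F_1 = 10^(2.72/10) = 1.871, G_1 = 10^(−2.72/10) = 0.5346
  Stage 2: F_2 = 10^(3.97/10) = 2.495, G_2 = 10^(16.5/10) = 44.67
Friis cascade:
  F = 1.871 + (2.495 − 1)/0.5346 = 4.667
NF = 10 log₁₀(4.667) = 6.69 dB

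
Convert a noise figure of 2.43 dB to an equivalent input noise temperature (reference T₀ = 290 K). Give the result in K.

217 K

F = 10^(2.43/10) = 1.74985
T_e = (F − 1)·T₀ = (1.74985 − 1) × 290 = 217 K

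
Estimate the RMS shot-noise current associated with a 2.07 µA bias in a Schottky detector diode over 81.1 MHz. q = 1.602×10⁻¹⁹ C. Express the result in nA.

7.33 nA

I_n = √(2qI·B)
2qI·B = 2 × 1.602×10⁻¹⁹ × 2.07×10⁻⁶ × 8.11×10⁷ = 5.38×10⁻¹⁷ A²
I_n = √(5.38×10⁻¹⁷) = 7.33×10⁻⁹ A = 7.33 nA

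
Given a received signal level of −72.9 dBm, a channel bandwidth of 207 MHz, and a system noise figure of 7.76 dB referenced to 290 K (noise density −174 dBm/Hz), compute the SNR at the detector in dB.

10.2 dB

Noise floor: N = −174 + 10 log₁₀(B) + NF
10 log₁₀(2.07×10⁸) = 83.16 dB
N = −174 + 83.16 + 7.76 = −83.08 dBm
SNR = P_sig − N = −72.9 − (−83.08) = 10.18 dB → 10.2 dB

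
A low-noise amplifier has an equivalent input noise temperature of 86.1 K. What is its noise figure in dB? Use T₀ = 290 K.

F = 1 + T_e/T₀ = 1 + 86.1/290 = 1.2969
NF = 10 log₁₀(1.2969) = 1.13 dB

1.13 dB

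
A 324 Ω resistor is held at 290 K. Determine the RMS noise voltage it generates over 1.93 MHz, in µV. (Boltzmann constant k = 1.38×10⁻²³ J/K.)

3.16 µV

V_n = √(4kTRB)
4kTRB = 4 × 1.38×10⁻²³ × 290 × 3.24×10² × 1.93×10⁶ = 1.00×10⁻¹¹ V²
V_n = √(1.00×10⁻¹¹) = 3.16×10⁻⁶ V = 3.16 µV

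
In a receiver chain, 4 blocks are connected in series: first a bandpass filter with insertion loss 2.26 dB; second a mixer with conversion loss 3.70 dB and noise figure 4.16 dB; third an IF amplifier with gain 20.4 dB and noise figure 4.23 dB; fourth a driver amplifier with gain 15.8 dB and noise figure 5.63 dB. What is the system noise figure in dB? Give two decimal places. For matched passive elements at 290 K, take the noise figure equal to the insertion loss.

10.41 dB

Convert to linear (a loss of L dB is a gain of −L dB): F_i = 10^(NF_i/10), G_i = 10^(G_i,dB/10)
  Stage 1: F_1 = 10^(2.26/10) = 1.683, G_1 = 10^(−2.26/10) = 0.5943
  Stage 2: F_2 = 10^(4.16/10) = 2.606, G_2 = 10^(−3.70/10) = 0.4266
  Stage 3: F_3 = 10^(4.23/10) = 2.649, G_3 = 10^(20.4/10) = 109.6
  Stage 4: F_4 = 10^(5.63/10) = 3.656, G_4 = 10^(15.8/10) = 38.02
Friis cascade:
  F = 1.683 + (2.606 − 1)/0.5943 + (2.649 − 1)/0.2535 + (3.656 − 1)/27.80 = 10.98
NF = 10 log₁₀(10.98) = 10.41 dB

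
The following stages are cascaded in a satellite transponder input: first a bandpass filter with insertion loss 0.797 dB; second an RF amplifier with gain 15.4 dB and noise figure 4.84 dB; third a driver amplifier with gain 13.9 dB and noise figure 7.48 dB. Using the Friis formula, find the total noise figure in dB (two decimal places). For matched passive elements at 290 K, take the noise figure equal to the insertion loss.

Convert to linear (a loss of L dB is a gain of −L dB): F_i = 10^(NF_i/10), G_i = 10^(G_i,dB/10)
  Stage 1: F_1 = 10^(0.797/10) = 1.201, G_1 = 10^(−0.797/10) = 0.8323
  Stage 2: F_2 = 10^(4.84/10) = 3.048, G_2 = 10^(15.4/10) = 34.67
  Stage 3: F_3 = 10^(7.48/10) = 5.598, G_3 = 10^(13.9/10) = 24.55
Friis cascade:
  F = 1.201 + (3.048 − 1)/0.8323 + (5.598 − 1)/28.86 = 3.821
NF = 10 log₁₀(3.821) = 5.82 dB

5.82 dB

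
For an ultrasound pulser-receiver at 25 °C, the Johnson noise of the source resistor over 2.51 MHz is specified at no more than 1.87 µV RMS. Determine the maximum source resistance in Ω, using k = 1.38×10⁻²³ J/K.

T = 25 °C + 273.15 = 298.15 K
Johnson–Nyquist: V_n = √(4kTRB) ⇒ R = V_n² / (4kTB)
4kTB = 4 × 1.38×10⁻²³ × 298.15 × 2.51×10⁶ = 4.13×10⁻¹⁴
R = (1.87×10⁻⁶)² / 4.13×10⁻¹⁴ = 8.47×10¹ Ω = 84.7 Ω

84.7 Ω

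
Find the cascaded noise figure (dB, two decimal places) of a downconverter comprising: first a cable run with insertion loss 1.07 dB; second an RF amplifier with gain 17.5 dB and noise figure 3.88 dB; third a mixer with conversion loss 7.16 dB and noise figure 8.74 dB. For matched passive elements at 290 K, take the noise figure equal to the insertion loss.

Convert to linear (a loss of L dB is a gain of −L dB): F_i = 10^(NF_i/10), G_i = 10^(G_i,dB/10)
  Stage 1: F_1 = 10^(1.07/10) = 1.279, G_1 = 10^(−1.07/10) = 0.7816
  Stage 2: F_2 = 10^(3.88/10) = 2.443, G_2 = 10^(17.5/10) = 56.23
  Stage 3: F_3 = 10^(8.74/10) = 7.482, G_3 = 10^(−7.16/10) = 0.1923
Friis cascade:
  F = 1.279 + (2.443 − 1)/0.7816 + (7.482 − 1)/43.95 = 3.274
NF = 10 log₁₀(3.274) = 5.15 dB

5.15 dB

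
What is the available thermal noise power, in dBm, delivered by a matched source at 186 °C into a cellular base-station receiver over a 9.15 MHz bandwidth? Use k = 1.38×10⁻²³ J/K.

T = 186 °C + 273.15 = 459.15 K
P_n = kTB = 1.38×10⁻²³ × 459.15 × 9.15×10⁶ = 5.80×10⁻¹⁴ W
In dBm: 10 log₁₀(5.80×10⁻¹⁴ / 10⁻³) = −102.4 dBm

−102.4 dBm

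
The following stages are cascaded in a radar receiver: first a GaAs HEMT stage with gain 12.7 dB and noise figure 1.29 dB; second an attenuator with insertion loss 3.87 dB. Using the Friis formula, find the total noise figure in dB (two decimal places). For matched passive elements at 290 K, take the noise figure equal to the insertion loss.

1.53 dB

Convert to linear (a loss of L dB is a gain of −L dB): F_i = 10^(NF_i/10), G_i = 10^(G_i,dB/10)
  Stage 1: F_1 = 10^(1.29/10) = 1.346, G_1 = 10^(12.7/10) = 18.62
  Stage 2: F_2 = 10^(3.87/10) = 2.438, G_2 = 10^(−3.87/10) = 0.4102
Friis cascade:
  F = 1.346 + (2.438 − 1)/18.62 = 1.423
NF = 10 log₁₀(1.423) = 1.53 dB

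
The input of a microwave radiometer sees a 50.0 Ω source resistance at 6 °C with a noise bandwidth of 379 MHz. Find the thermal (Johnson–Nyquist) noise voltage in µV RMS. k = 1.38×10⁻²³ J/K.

17.1 µV

T = 6 °C + 273.15 = 279.15 K
V_n = √(4kTRB)
4kTRB = 4 × 1.38×10⁻²³ × 279.15 × 5.00×10¹ × 3.79×10⁸ = 2.92×10⁻¹⁰ V²
V_n = √(2.92×10⁻¹⁰) = 1.71×10⁻⁵ V = 17.1 µV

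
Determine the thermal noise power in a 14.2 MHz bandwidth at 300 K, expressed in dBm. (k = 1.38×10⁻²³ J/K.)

−102.3 dBm

P_n = kTB = 1.38×10⁻²³ × 300 × 1.42×10⁷ = 5.88×10⁻¹⁴ W
In dBm: 10 log₁₀(5.88×10⁻¹⁴ / 10⁻³) = −102.3 dBm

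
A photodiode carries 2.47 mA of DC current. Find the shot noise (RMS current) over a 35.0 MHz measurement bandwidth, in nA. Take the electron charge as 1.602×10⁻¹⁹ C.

166 nA

I_n = √(2qI·B)
2qI·B = 2 × 1.602×10⁻¹⁹ × 2.47×10⁻³ × 3.50×10⁷ = 2.77×10⁻¹⁴ A²
I_n = √(2.77×10⁻¹⁴) = 1.66×10⁻⁷ A = 166 nA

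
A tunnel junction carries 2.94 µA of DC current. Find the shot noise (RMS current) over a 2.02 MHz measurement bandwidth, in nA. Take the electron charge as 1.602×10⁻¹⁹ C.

1.38 nA

I_n = √(2qI·B)
2qI·B = 2 × 1.602×10⁻¹⁹ × 2.94×10⁻⁶ × 2.02×10⁶ = 1.90×10⁻¹⁸ A²
I_n = √(1.90×10⁻¹⁸) = 1.38×10⁻⁹ A = 1.38 nA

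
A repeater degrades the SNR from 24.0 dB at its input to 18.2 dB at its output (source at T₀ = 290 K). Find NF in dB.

5.8 dB

NF (dB) = SNR_in(dB) − SNR_out(dB) when the source is at T₀
NF = 24.0 − 18.2 = 5.8 dB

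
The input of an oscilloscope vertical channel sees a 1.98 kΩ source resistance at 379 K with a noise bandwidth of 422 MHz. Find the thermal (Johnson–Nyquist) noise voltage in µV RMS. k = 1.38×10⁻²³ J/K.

132 µV

V_n = √(4kTRB)
4kTRB = 4 × 1.38×10⁻²³ × 379 × 1.98×10³ × 4.22×10⁸ = 1.75×10⁻⁸ V²
V_n = √(1.75×10⁻⁸) = 1.32×10⁻⁴ V = 132 µV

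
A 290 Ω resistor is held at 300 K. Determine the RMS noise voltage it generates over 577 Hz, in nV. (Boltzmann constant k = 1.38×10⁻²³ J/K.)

V_n = √(4kTRB)
4kTRB = 4 × 1.38×10⁻²³ × 300 × 2.90×10² × 5.77×10² = 2.77×10⁻¹⁵ V²
V_n = √(2.77×10⁻¹⁵) = 5.26×10⁻⁸ V = 52.6 nV

52.6 nV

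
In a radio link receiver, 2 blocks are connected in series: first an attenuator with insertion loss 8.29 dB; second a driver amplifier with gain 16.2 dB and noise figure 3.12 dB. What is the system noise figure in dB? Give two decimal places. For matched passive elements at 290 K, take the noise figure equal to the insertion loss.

11.41 dB

Convert to linear (a loss of L dB is a gain of −L dB): F_i = 10^(NF_i/10), G_i = 10^(G_i,dB/10)
  Stage 1: F_1 = 10^(8.29/10) = 6.745, G_1 = 10^(−8.29/10) = 0.1483
  Stage 2: F_2 = 10^(3.12/10) = 2.051, G_2 = 10^(16.2/10) = 41.69
Friis cascade:
  F = 6.745 + (2.051 − 1)/0.1483 = 13.84
NF = 10 log₁₀(13.84) = 11.41 dB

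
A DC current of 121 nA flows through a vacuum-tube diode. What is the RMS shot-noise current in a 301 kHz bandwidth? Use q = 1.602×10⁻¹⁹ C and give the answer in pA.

I_n = √(2qI·B)
2qI·B = 2 × 1.602×10⁻¹⁹ × 1.21×10⁻⁷ × 3.01×10⁵ = 1.17×10⁻²⁰ A²
I_n = √(1.17×10⁻²⁰) = 1.08×10⁻¹⁰ A = 108 pA

108 pA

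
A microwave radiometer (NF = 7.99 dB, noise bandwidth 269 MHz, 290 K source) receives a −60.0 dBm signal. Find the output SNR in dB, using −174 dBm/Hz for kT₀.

21.7 dB

Noise floor: N = −174 + 10 log₁₀(B) + NF
10 log₁₀(2.69×10⁸) = 84.3 dB
N = −174 + 84.3 + 7.99 = −81.71 dBm
SNR = P_sig − N = −60.0 − (−81.71) = 21.71 dB → 21.7 dB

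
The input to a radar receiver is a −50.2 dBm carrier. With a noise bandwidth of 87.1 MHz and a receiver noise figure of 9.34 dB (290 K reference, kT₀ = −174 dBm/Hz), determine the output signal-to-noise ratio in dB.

35.1 dB

Noise floor: N = −174 + 10 log₁₀(B) + NF
10 log₁₀(8.71×10⁷) = 79.4 dB
N = −174 + 79.4 + 9.34 = −85.26 dBm
SNR = P_sig − N = −50.2 − (−85.26) = 35.06 dB → 35.1 dB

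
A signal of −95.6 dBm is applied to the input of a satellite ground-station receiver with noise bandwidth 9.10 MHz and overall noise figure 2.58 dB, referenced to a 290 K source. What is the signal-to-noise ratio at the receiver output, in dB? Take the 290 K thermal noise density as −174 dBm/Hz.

Noise floor: N = −174 + 10 log₁₀(B) + NF
10 log₁₀(9.10×10⁶) = 69.59 dB
N = −174 + 69.59 + 2.58 = −101.83 dBm
SNR = P_sig − N = −95.6 − (−101.83) = 6.23 dB → 6.2 dB

6.2 dB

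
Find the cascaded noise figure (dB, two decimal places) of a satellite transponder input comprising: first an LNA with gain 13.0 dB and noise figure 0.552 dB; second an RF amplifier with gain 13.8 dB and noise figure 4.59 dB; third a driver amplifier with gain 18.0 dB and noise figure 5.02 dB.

Convert to linear (a loss of L dB is a gain of −L dB): F_i = 10^(NF_i/10), G_i = 10^(G_i,dB/10)
  Stage 1: F_1 = 10^(0.552/10) = 1.136, G_1 = 10^(13.0/10) = 19.95
  Stage 2: F_2 = 10^(4.59/10) = 2.877, G_2 = 10^(13.8/10) = 23.99
  Stage 3: F_3 = 10^(5.02/10) = 3.177, G_3 = 10^(18.0/10) = 63.10
Friis cascade:
  F = 1.136 + (2.877 − 1)/19.95 + (3.177 − 1)/478.6 = 1.234
NF = 10 log₁₀(1.234) = 0.91 dB

0.91 dB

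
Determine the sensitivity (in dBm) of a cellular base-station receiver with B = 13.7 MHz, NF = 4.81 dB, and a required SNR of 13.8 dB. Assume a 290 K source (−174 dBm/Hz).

−84.0 dBm

Sensitivity = −174 + 10 log₁₀(B) + NF + SNR_min
= −174 + 71.37 + 4.81 + 13.8
= −84.02 dBm → −84.0 dBm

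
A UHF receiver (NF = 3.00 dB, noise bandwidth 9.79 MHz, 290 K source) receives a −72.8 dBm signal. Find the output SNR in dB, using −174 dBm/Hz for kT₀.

Noise floor: N = −174 + 10 log₁₀(B) + NF
10 log₁₀(9.79×10⁶) = 69.91 dB
N = −174 + 69.91 + 3.00 = −101.09 dBm
SNR = P_sig − N = −72.8 − (−101.09) = 28.29 dB → 28.3 dB

28.3 dB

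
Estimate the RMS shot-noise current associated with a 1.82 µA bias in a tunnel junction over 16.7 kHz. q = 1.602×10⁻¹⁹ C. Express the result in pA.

I_n = √(2qI·B)
2qI·B = 2 × 1.602×10⁻¹⁹ × 1.82×10⁻⁶ × 1.67×10⁴ = 9.74×10⁻²¹ A²
I_n = √(9.74×10⁻²¹) = 9.87×10⁻¹¹ A = 98.7 pA

98.7 pA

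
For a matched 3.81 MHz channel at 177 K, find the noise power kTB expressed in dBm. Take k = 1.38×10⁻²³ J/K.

P_n = kTB = 1.38×10⁻²³ × 177 × 3.81×10⁶ = 9.31×10⁻¹⁵ W
In dBm: 10 log₁₀(9.31×10⁻¹⁵ / 10⁻³) = −110.3 dBm

−110.3 dBm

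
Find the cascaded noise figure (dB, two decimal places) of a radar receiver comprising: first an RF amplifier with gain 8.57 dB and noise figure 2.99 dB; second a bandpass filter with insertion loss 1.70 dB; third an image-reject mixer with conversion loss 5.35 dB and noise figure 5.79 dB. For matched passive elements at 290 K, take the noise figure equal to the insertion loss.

Convert to linear (a loss of L dB is a gain of −L dB): F_i = 10^(NF_i/10), G_i = 10^(G_i,dB/10)
  Stage 1: F_1 = 10^(2.99/10) = 1.991, G_1 = 10^(8.57/10) = 7.194
  Stage 2: F_2 = 10^(1.70/10) = 1.479, G_2 = 10^(−1.70/10) = 0.6761
  Stage 3: F_3 = 10^(5.79/10) = 3.793, G_3 = 10^(−5.35/10) = 0.2917
Friis cascade:
  F = 1.991 + (1.479 − 1)/7.194 + (3.793 − 1)/4.864 = 2.632
NF = 10 log₁₀(2.632) = 4.20 dB

4.20 dB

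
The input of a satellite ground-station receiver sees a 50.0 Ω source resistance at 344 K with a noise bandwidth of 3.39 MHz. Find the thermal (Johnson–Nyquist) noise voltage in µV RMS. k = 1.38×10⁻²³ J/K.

V_n = √(4kTRB)
4kTRB = 4 × 1.38×10⁻²³ × 344 × 5.00×10¹ × 3.39×10⁶ = 3.22×10⁻¹² V²
V_n = √(3.22×10⁻¹²) = 1.79×10⁻⁶ V = 1.79 µV

1.79 µV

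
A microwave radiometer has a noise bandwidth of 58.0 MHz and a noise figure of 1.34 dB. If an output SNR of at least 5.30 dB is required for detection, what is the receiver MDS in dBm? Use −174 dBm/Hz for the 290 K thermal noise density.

−89.7 dBm

Sensitivity = −174 + 10 log₁₀(B) + NF + SNR_min
= −174 + 77.63 + 1.34 + 5.30
= −89.73 dBm → −89.7 dBm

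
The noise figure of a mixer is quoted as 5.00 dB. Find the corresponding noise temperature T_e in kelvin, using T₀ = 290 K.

627 K

F = 10^(5.00/10) = 3.16228
T_e = (F − 1)·T₀ = (3.16228 − 1) × 290 = 627 K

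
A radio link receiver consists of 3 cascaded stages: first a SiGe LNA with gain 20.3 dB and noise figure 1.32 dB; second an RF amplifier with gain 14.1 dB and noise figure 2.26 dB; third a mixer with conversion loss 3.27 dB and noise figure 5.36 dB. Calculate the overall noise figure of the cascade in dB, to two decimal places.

1.34 dB

Convert to linear (a loss of L dB is a gain of −L dB): F_i = 10^(NF_i/10), G_i = 10^(G_i,dB/10)
  Stage 1: F_1 = 10^(1.32/10) = 1.355, G_1 = 10^(20.3/10) = 107.2
  Stage 2: F_2 = 10^(2.26/10) = 1.683, G_2 = 10^(14.1/10) = 25.70
  Stage 3: F_3 = 10^(5.36/10) = 3.436, G_3 = 10^(−3.27/10) = 0.4710
Friis cascade:
  F = 1.355 + (1.683 − 1)/107.2 + (3.436 − 1)/2754 = 1.362
NF = 10 log₁₀(1.362) = 1.34 dB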